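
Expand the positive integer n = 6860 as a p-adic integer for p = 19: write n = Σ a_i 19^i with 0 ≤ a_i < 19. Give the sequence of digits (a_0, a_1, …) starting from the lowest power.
(a_0, a_1, …) = (1, 0, 0, 1)

Repeated division by 19 gives the digits low-to-high: 6860 = 1 + 1·19^3. Digit sequence: (1, 0, 0, 1).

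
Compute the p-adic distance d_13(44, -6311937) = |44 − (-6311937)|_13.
d_13(44, -6311937) = 1/371293

Step 1 — x − y = 44 − (-6311937) = 6311981. Step 2 — v_13(6311981) = 5 (factor: 6311981 = (13^5 · 17); the sign does not affect v_p). Step 3 — |x − y|_13 = 13^{-5} = 1/371293.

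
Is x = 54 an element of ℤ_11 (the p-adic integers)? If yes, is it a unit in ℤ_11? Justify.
x ∈ ℤ_11^× (unit); v_11(x) = 0

ℤ_11 = {x ∈ ℚ_11 : v_11(x) ≥ 0} and ℤ_11^× = {x ∈ ℤ_11 : v_11(x) = 0}. Here v_11(54) = v_11(num) − v_11(den) = 0; compare against these criteria.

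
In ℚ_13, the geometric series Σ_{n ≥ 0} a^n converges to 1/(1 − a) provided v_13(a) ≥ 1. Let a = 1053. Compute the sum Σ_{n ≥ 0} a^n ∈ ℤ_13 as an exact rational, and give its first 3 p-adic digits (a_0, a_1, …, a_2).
Σ a^n = 1/(1 − a) = -1/1052;  first 3 digits = (1, 3, 2)

v_13(a) = 1 ≥ 1, so the series converges in ℤ_13 to 1/(1 − a) = 1/(1 − 1053) = -1/1052. Expand this rational in ℤ_13: compute digits iteratively via d_i = x_i mod 13, x_{i+1} = (x_i − d_i)/13. The first 3 digits are (1, 3, 2).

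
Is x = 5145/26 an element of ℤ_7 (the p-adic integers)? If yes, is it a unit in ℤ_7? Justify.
x ∈ ℤ_7 but not a unit; v_7(x) = 3 > 0

ℤ_7 = {x ∈ ℚ_7 : v_7(x) ≥ 0} and ℤ_7^× = {x ∈ ℤ_7 : v_7(x) = 0}. Here v_7(5145/26) = v_7(num) − v_7(den) = 3; compare against these criteria.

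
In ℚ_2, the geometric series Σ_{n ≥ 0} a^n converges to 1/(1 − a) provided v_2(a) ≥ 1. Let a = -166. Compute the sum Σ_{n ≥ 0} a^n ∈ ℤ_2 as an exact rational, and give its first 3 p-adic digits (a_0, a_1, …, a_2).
Σ a^n = 1/(1 − a) = 1/167;  first 3 digits = (1, 1, 1)

v_2(a) = 1 ≥ 1, so the series converges in ℤ_2 to 1/(1 − a) = 1/(1 − (-166)) = 1/167. Expand this rational in ℤ_2: compute digits iteratively via d_i = x_i mod 2, x_{i+1} = (x_i − d_i)/2. The first 3 digits are (1, 1, 1).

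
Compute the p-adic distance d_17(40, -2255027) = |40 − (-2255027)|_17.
d_17(40, -2255027) = 1/83521

Step 1 — x − y = 40 − (-2255027) = 2255067. Step 2 — v_17(2255067) = 4 (factor: 2255067 = (17^4 · 27); the sign does not affect v_p). Step 3 — |x − y|_17 = 17^{-4} = 1/83521.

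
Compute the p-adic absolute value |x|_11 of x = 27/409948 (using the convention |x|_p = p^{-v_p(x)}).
|27/409948|_11 = 14641

Step 1 — compute v_11(x) by factoring powers of 11 out of the numerator and denominator: v_11(27/409948) = -4. Step 2 — apply |x|_p = p^{-v_p(x)} = 11^{4} = 14641.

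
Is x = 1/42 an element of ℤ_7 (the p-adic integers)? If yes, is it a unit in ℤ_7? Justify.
x ∉ ℤ_7 (v_7(x) = -1 < 0)

ℤ_7 = {x ∈ ℚ_7 : v_7(x) ≥ 0} and ℤ_7^× = {x ∈ ℤ_7 : v_7(x) = 0}. Here v_7(1/42) = v_7(num) − v_7(den) = -1; compare against these criteria.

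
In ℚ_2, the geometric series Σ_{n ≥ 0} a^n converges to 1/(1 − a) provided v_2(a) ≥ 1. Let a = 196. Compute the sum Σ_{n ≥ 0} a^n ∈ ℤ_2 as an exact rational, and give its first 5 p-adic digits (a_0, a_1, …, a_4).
Σ a^n = 1/(1 − a) = -1/195;  first 5 digits = (1, 0, 1, 0, 1)

v_2(a) = 2 ≥ 1, so the series converges in ℤ_2 to 1/(1 − a) = 1/(1 − 196) = -1/195. Expand this rational in ℤ_2: compute digits iteratively via d_i = x_i mod 2, x_{i+1} = (x_i − d_i)/2. The first 5 digits are (1, 0, 1, 0, 1).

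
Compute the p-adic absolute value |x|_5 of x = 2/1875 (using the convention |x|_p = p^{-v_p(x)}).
|2/1875|_5 = 625

Step 1 — compute v_5(x) by factoring powers of 5 out of the numerator and denominator: v_5(2/1875) = -4. Step 2 — apply |x|_p = p^{-v_p(x)} = 5^{4} = 625.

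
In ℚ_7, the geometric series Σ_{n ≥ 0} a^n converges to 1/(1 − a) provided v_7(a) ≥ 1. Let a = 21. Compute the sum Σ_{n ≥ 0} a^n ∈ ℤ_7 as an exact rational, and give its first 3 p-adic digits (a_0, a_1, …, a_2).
Σ a^n = 1/(1 − a) = -1/20;  first 3 digits = (1, 3, 2)

v_7(a) = 1 ≥ 1, so the series converges in ℤ_7 to 1/(1 − a) = 1/(1 − 21) = -1/20. Expand this rational in ℤ_7: compute digits iteratively via d_i = x_i mod 7, x_{i+1} = (x_i − d_i)/7. The first 3 digits are (1, 3, 2).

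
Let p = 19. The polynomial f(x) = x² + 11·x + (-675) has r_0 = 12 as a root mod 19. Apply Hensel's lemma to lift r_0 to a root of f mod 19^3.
r_2 = 6377 (mod 6859)

Hensel: r_{i+1} = r_i − f(r_i)·(f′(r_i))^{-1} mod 19^{i+2}, f′(x) = 2x + 11. Iterate:
  r_0 = 12 (mod 19)
  r_1 = 240 (mod 361)
  r_2 = 6377 (mod 6859)
Final: r = 6377 satisfies f(r) ≡ 0 mod 19^3.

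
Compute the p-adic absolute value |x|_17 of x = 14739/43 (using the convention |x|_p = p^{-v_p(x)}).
|14739/43|_17 = 1/4913

Step 1 — compute v_17(x) by factoring powers of 17 out of the numerator and denominator: v_17(14739/43) = 3. Step 2 — apply |x|_p = p^{-v_p(x)} = 17^{-3} = 1/4913.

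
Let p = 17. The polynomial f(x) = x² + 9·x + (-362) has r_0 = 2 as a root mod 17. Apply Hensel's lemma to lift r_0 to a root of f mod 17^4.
r_3 = 50492 (mod 83521)

Hensel: r_{i+1} = r_i − f(r_i)·(f′(r_i))^{-1} mod 17^{i+2}, f′(x) = 2x + 9. Iterate:
  r_0 = 2 (mod 17)
  r_1 = 206 (mod 289)
  r_2 = 1362 (mod 4913)
  r_3 = 50492 (mod 83521)
Final: r = 50492 satisfies f(r) ≡ 0 mod 17^4.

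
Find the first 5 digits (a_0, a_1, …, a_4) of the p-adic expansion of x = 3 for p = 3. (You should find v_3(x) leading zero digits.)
(a_0, …, a_4) = (0, 1, 0, 0, 0)

v_3(3) = 1, so a_0 = ... = a_0 = 0. Factor out: x = 3^1 · u with u = 1 a unit in ℤ_3. Expand u iteratively via a_{v+i} = u_i mod 3, u_{i+1} = (u_i − a_{v+i})/3:
  u_0 = 1;  a_1 = 1;  u_1 = (u_0 − 1)/3 = 0
  u_1 = 0;  a_2 = 0;  u_2 = (u_1 − 0)/3 = 0
  u_2 = 0;  a_3 = 0;  u_3 = (u_2 − 0)/3 = 0
  u_3 = 0;  a_4 = 0;  u_4 = (u_3 − 0)/3 = 0
Digits: (0, 1, 0, 0, 0).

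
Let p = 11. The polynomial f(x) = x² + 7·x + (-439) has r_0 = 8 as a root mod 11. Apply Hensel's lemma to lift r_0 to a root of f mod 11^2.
r_1 = 85 (mod 121)

Hensel: r_{i+1} = r_i − f(r_i)·(f′(r_i))^{-1} mod 11^{i+2}, f′(x) = 2x + 7. Iterate:
  r_0 = 8 (mod 11)
  r_1 = 85 (mod 121)
Final: r = 85 satisfies f(r) ≡ 0 mod 11^2.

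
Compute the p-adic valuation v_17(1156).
v_17(1156) = 2

v_17(n) is the largest exponent k such that 17^k divides n. Factor out: 1156 = 17^2 · 4. (Sign doesn't affect v_p.) So v_17(1156) = 2.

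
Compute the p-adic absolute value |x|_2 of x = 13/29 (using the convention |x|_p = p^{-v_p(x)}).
|13/29|_2 = 1

Step 1 — compute v_2(x) by factoring powers of 2 out of the numerator and denominator: v_2(13/29) = 0. Step 2 — apply |x|_p = p^{-v_p(x)} = 2^{0} = 1.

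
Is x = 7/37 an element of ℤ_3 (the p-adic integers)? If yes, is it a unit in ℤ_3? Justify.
x ∈ ℤ_3^× (unit); v_3(x) = 0

ℤ_3 = {x ∈ ℚ_3 : v_3(x) ≥ 0} and ℤ_3^× = {x ∈ ℤ_3 : v_3(x) = 0}. Here v_3(7/37) = v_3(num) − v_3(den) = 0; compare against these criteria.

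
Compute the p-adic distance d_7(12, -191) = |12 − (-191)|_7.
d_7(12, -191) = 1/7

Step 1 — x − y = 12 − (-191) = 203. Step 2 — v_7(203) = 1 (factor: 203 = (7^1 · 29); the sign does not affect v_p). Step 3 — |x − y|_7 = 7^{-1} = 1/7.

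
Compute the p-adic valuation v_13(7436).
v_13(7436) = 2

v_13(n) is the largest exponent k such that 13^k divides n. Factor out: 7436 = 13^2 · 44. (Sign doesn't affect v_p.) So v_13(7436) = 2.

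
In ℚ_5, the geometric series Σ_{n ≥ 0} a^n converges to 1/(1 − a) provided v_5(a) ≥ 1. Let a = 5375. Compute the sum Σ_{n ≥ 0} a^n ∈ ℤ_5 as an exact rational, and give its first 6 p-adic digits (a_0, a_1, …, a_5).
Σ a^n = 1/(1 − a) = -1/5374;  first 6 digits = (1, 0, 0, 3, 3, 1)

v_5(a) = 3 ≥ 1, so the series converges in ℤ_5 to 1/(1 − a) = 1/(1 − 5375) = -1/5374. Expand this rational in ℤ_5: compute digits iteratively via d_i = x_i mod 5, x_{i+1} = (x_i − d_i)/5. The first 6 digits are (1, 0, 0, 3, 3, 1).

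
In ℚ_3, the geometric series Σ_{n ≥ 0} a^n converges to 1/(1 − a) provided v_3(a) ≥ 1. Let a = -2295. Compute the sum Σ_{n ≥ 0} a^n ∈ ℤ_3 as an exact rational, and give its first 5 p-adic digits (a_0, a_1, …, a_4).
Σ a^n = 1/(1 − a) = 1/2296;  first 5 digits = (1, 0, 0, 2, 1)

v_3(a) = 3 ≥ 1, so the series converges in ℤ_3 to 1/(1 − a) = 1/(1 − (-2295)) = 1/2296. Expand this rational in ℤ_3: compute digits iteratively via d_i = x_i mod 3, x_{i+1} = (x_i − d_i)/3. The first 5 digits are (1, 0, 0, 2, 1).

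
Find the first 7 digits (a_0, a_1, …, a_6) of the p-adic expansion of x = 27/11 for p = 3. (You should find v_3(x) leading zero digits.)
(a_0, …, a_6) = (0, 0, 0, 2, 1, 0, 2)

v_3(27/11) = 3, so a_0 = ... = a_2 = 0. Factor out: x = 3^3 · u with u = 1/11 a unit in ℤ_3. Expand u iteratively via a_{v+i} = u_i mod 3, u_{i+1} = (u_i − a_{v+i})/3:
  u_0 = 1/11;  a_3 = 2;  u_1 = (u_0 − 2)/3 = -7/11
  u_1 = -7/11;  a_4 = 1;  u_2 = (u_1 − 1)/3 = -6/11
  u_2 = -6/11;  a_5 = 0;  u_3 = (u_2 − 0)/3 = -2/11
  u_3 = -2/11;  a_6 = 2;  u_4 = (u_3 − 2)/3 = -8/11
Digits: (0, 0, 0, 2, 1, 0, 2).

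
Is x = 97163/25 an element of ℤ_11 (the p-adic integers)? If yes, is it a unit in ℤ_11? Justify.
x ∈ ℤ_11 but not a unit; v_11(x) = 3 > 0

ℤ_11 = {x ∈ ℚ_11 : v_11(x) ≥ 0} and ℤ_11^× = {x ∈ ℤ_11 : v_11(x) = 0}. Here v_11(97163/25) = v_11(num) − v_11(den) = 3; compare against these criteria.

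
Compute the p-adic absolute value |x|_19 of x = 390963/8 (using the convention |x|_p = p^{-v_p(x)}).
|390963/8|_19 = 1/130321

Step 1 — compute v_19(x) by factoring powers of 19 out of the numerator and denominator: v_19(390963/8) = 4. Step 2 — apply |x|_p = p^{-v_p(x)} = 19^{-4} = 1/130321.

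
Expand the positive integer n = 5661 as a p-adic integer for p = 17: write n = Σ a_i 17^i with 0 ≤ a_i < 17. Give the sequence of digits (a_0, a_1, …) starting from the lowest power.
(a_0, a_1, …) = (0, 10, 2, 1)

Repeated division by 17 gives the digits low-to-high: 5661 = 10·17^1 + 2·17^2 + 1·17^3. Digit sequence: (0, 10, 2, 1).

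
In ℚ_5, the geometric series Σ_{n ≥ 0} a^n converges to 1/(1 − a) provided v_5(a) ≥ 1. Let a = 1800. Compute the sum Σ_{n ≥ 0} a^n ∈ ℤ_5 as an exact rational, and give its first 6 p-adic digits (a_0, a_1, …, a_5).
Σ a^n = 1/(1 − a) = -1/1799;  first 6 digits = (1, 0, 2, 4, 1, 2)

v_5(a) = 2 ≥ 1, so the series converges in ℤ_5 to 1/(1 − a) = 1/(1 − 1800) = -1/1799. Expand this rational in ℤ_5: compute digits iteratively via d_i = x_i mod 5, x_{i+1} = (x_i − d_i)/5. The first 6 digits are (1, 0, 2, 4, 1, 2).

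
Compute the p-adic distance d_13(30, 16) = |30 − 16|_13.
d_13(30, 16) = 1

Step 1 — x − y = 30 − 16 = 14. Step 2 — v_13(14) = 0 (factor: 14 = (13^0 · 14); the sign does not affect v_p). Step 3 — |x − y|_13 = 13^{0} = 1.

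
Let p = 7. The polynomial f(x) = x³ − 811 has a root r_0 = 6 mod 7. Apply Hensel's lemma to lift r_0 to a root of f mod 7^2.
r_1 = 41 (mod 49)

Hensel: r_{i+1} = r_i − f(r_i)/f′(r_i) mod 7^{i+2}, where f′(x) = 3x². Iterate:
  r_0 = 6 (mod 7)
  r_1 = 41 (mod 49)
Final: r = 41 with f(r) ≡ 0 mod 7^2.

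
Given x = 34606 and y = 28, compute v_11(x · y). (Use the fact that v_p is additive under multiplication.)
v_11(968968) = 3

v_p(x) = 3 (factor: 34606 = 11^3 · 26); v_p(y) = 0 (factor: 28 = 11^0 · 28). Additivity: v_p(xy) = v_p(x) + v_p(y) = 3 + 0 = 3. (Direct check: xy = 968968 = 11^3 · (728).)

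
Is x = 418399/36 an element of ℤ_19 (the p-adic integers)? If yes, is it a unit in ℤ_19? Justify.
x ∈ ℤ_19 but not a unit; v_19(x) = 3 > 0

ℤ_19 = {x ∈ ℚ_19 : v_19(x) ≥ 0} and ℤ_19^× = {x ∈ ℤ_19 : v_19(x) = 0}. Here v_19(418399/36) = v_19(num) − v_19(den) = 3; compare against these criteria.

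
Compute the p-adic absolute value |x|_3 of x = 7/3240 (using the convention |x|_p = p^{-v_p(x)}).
|7/3240|_3 = 81

Step 1 — compute v_3(x) by factoring powers of 3 out of the numerator and denominator: v_3(7/3240) = -4. Step 2 — apply |x|_p = p^{-v_p(x)} = 3^{4} = 81.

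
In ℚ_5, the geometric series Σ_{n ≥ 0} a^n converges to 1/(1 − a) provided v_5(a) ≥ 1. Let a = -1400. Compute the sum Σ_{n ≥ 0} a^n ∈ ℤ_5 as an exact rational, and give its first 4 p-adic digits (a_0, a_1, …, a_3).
Σ a^n = 1/(1 − a) = 1/1401;  first 4 digits = (1, 0, 4, 3)

v_5(a) = 2 ≥ 1, so the series converges in ℤ_5 to 1/(1 − a) = 1/(1 − (-1400)) = 1/1401. Expand this rational in ℤ_5: compute digits iteratively via d_i = x_i mod 5, x_{i+1} = (x_i − d_i)/5. The first 4 digits are (1, 0, 4, 3).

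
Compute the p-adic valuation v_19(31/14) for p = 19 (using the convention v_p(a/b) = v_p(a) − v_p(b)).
v_19(31/14) = 0

Factor powers of 19 from the numerator and denominator of the reduced fraction: 31 = 19^0 · 31 and 14 = 19^0 · 14. Apply v_p(a/b) = v_p(a) − v_p(b): v_19(31/14) = 0 − 0 = 0.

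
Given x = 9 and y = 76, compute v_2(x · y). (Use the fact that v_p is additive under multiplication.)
v_2(684) = 2

v_p(x) = 0 (factor: 9 = 2^0 · 9); v_p(y) = 2 (factor: 76 = 2^2 · 19). Additivity: v_p(xy) = v_p(x) + v_p(y) = 0 + 2 = 2. (Direct check: xy = 684 = 2^2 · (171).)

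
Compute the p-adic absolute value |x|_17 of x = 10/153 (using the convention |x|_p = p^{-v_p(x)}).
|10/153|_17 = 17

Step 1 — compute v_17(x) by factoring powers of 17 out of the numerator and denominator: v_17(10/153) = -1. Step 2 — apply |x|_p = p^{-v_p(x)} = 17^{1} = 17.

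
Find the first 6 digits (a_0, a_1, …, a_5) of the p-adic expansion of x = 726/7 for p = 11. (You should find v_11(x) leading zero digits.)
(a_0, …, a_5) = (0, 0, 4, 6, 1, 3)

v_11(726/7) = 2, so a_0 = ... = a_1 = 0. Factor out: x = 11^2 · u with u = 6/7 a unit in ℤ_11. Expand u iteratively via a_{v+i} = u_i mod 11, u_{i+1} = (u_i − a_{v+i})/11:
  u_0 = 6/7;  a_2 = 4;  u_1 = (u_0 − 4)/11 = -2/7
  u_1 = -2/7;  a_3 = 6;  u_2 = (u_1 − 6)/11 = -4/7
  u_2 = -4/7;  a_4 = 1;  u_3 = (u_2 − 1)/11 = -1/7
  u_3 = -1/7;  a_5 = 3;  u_4 = (u_3 − 3)/11 = -2/7
Digits: (0, 0, 4, 6, 1, 3).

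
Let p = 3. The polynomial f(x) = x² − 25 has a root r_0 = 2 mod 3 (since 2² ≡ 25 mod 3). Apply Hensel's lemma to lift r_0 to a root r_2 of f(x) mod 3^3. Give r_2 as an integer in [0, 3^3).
r_2 = 5 (mod 27)

Hensel's recurrence: r_{i+1} = r_i − f(r_i)·(f′(r_i))^{-1} mod 3^{i+2}, with f′(x) = 2x. Iterate:
  r_0 = 2 (mod 3)
  r_1 = 5 (mod 9)
  r_2 = 5 (mod 27)
Final: r_2 = 5, and one checks f(r_2) ≡ 0 mod 3^3.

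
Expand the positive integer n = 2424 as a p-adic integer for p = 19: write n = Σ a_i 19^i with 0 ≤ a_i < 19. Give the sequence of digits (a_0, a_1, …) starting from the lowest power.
(a_0, a_1, …) = (11, 13, 6)

Repeated division by 19 gives the digits low-to-high: 2424 = 11 + 13·19^1 + 6·19^2. Digit sequence: (11, 13, 6).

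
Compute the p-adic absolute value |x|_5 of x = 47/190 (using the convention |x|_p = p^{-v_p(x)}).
|47/190|_5 = 5

Step 1 — compute v_5(x) by factoring powers of 5 out of the numerator and denominator: v_5(47/190) = -1. Step 2 — apply |x|_p = p^{-v_p(x)} = 5^{1} = 5.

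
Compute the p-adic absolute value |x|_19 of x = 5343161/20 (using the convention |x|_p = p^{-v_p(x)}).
|5343161/20|_19 = 1/130321

Step 1 — compute v_19(x) by factoring powers of 19 out of the numerator and denominator: v_19(5343161/20) = 4. Step 2 — apply |x|_p = p^{-v_p(x)} = 19^{-4} = 1/130321.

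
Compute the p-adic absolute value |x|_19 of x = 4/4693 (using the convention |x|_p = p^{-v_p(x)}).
|4/4693|_19 = 361

Step 1 — compute v_19(x) by factoring powers of 19 out of the numerator and denominator: v_19(4/4693) = -2. Step 2 — apply |x|_p = p^{-v_p(x)} = 19^{2} = 361.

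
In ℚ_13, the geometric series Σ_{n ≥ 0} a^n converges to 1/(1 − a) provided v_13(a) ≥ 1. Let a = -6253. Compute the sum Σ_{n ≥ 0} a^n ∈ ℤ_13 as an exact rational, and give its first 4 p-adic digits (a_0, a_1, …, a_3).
Σ a^n = 1/(1 − a) = 1/6254;  first 4 digits = (1, 0, 2, 10)

v_13(a) = 2 ≥ 1, so the series converges in ℤ_13 to 1/(1 − a) = 1/(1 − (-6253)) = 1/6254. Expand this rational in ℤ_13: compute digits iteratively via d_i = x_i mod 13, x_{i+1} = (x_i − d_i)/13. The first 4 digits are (1, 0, 2, 10).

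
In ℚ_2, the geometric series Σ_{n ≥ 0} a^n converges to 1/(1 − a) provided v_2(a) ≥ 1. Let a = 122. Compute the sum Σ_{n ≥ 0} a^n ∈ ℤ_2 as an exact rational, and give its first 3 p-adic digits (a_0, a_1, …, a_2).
Σ a^n = 1/(1 − a) = -1/121;  first 3 digits = (1, 1, 1)

v_2(a) = 1 ≥ 1, so the series converges in ℤ_2 to 1/(1 − a) = 1/(1 − 122) = -1/121. Expand this rational in ℤ_2: compute digits iteratively via d_i = x_i mod 2, x_{i+1} = (x_i − d_i)/2. The first 3 digits are (1, 1, 1).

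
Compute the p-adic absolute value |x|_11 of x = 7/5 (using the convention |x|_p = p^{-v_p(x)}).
|7/5|_11 = 1

Step 1 — compute v_11(x) by factoring powers of 11 out of the numerator and denominator: v_11(7/5) = 0. Step 2 — apply |x|_p = p^{-v_p(x)} = 11^{0} = 1.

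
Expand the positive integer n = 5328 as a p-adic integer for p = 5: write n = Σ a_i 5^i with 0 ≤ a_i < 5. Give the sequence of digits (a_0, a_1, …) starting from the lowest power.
(a_0, a_1, …) = (3, 0, 3, 2, 3, 1)

Repeated division by 5 gives the digits low-to-high: 5328 = 3 + 3·5^2 + 2·5^3 + 3·5^4 + 1·5^5. Digit sequence: (3, 0, 3, 2, 3, 1).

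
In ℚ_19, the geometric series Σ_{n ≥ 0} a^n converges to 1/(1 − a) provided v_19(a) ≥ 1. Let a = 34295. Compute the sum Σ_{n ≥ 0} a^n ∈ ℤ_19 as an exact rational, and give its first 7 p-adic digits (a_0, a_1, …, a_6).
Σ a^n = 1/(1 − a) = -1/34294;  first 7 digits = (1, 0, 0, 5, 0, 0, 6)

v_19(a) = 3 ≥ 1, so the series converges in ℤ_19 to 1/(1 − a) = 1/(1 − 34295) = -1/34294. Expand this rational in ℤ_19: compute digits iteratively via d_i = x_i mod 19, x_{i+1} = (x_i − d_i)/19. The first 7 digits are (1, 0, 0, 5, 0, 0, 6).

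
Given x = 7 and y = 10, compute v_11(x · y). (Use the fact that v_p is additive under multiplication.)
v_11(70) = 0

v_p(x) = 0 (factor: 7 = 11^0 · 7); v_p(y) = 0 (factor: 10 = 11^0 · 10). Additivity: v_p(xy) = v_p(x) + v_p(y) = 0 + 0 = 0. (Direct check: xy = 70 = 11^0 · (70).)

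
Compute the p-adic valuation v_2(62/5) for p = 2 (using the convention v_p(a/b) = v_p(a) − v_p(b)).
v_2(62/5) = 1

Factor powers of 2 from the numerator and denominator of the reduced fraction: 62 = 2^1 · 31 and 5 = 2^0 · 5. Apply v_p(a/b) = v_p(a) − v_p(b): v_2(62/5) = 1 − 0 = 1.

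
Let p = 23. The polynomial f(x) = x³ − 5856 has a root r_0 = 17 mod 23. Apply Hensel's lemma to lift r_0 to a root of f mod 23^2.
r_1 = 109 (mod 529)

Hensel: r_{i+1} = r_i − f(r_i)/f′(r_i) mod 23^{i+2}, where f′(x) = 3x². Iterate:
  r_0 = 17 (mod 23)
  r_1 = 109 (mod 529)
Final: r = 109 with f(r) ≡ 0 mod 23^2.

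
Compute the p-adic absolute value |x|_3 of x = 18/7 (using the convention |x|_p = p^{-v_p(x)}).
|18/7|_3 = 1/9

Step 1 — compute v_3(x) by factoring powers of 3 out of the numerator and denominator: v_3(18/7) = 2. Step 2 — apply |x|_p = p^{-v_p(x)} = 3^{-2} = 1/9.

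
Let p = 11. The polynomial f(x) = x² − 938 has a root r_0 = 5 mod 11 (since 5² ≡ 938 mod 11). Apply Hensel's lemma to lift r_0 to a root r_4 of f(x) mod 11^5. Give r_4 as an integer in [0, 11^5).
r_4 = 2722 (mod 161051)

Hensel's recurrence: r_{i+1} = r_i − f(r_i)·(f′(r_i))^{-1} mod 11^{i+2}, with f′(x) = 2x. Iterate:
  r_0 = 5 (mod 11)
  r_1 = 60 (mod 121)
  r_2 = 60 (mod 1331)
  r_3 = 2722 (mod 14641)
  r_4 = 2722 (mod 161051)
Final: r_4 = 2722, and one checks f(r_4) ≡ 0 mod 11^5.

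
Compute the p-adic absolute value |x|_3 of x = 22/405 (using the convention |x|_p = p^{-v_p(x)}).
|22/405|_3 = 81

Step 1 — compute v_3(x) by factoring powers of 3 out of the numerator and denominator: v_3(22/405) = -4. Step 2 — apply |x|_p = p^{-v_p(x)} = 3^{4} = 81.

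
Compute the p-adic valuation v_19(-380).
v_19(-380) = 1

v_19(n) is the largest exponent k such that 19^k divides n. Factor out: -380 = -19^1 · 20. (Sign doesn't affect v_p.) So v_19(-380) = 1.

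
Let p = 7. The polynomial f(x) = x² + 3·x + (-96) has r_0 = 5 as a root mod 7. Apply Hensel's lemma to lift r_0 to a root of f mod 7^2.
r_1 = 47 (mod 49)

Hensel: r_{i+1} = r_i − f(r_i)·(f′(r_i))^{-1} mod 7^{i+2}, f′(x) = 2x + 3. Iterate:
  r_0 = 5 (mod 7)
  r_1 = 47 (mod 49)
Final: r = 47 satisfies f(r) ≡ 0 mod 7^2.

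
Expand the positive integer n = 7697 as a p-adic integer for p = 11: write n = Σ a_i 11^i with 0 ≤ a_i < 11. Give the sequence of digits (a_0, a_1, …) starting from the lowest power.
(a_0, a_1, …) = (8, 6, 8, 5)

Repeated division by 11 gives the digits low-to-high: 7697 = 8 + 6·11^1 + 8·11^2 + 5·11^3. Digit sequence: (8, 6, 8, 5).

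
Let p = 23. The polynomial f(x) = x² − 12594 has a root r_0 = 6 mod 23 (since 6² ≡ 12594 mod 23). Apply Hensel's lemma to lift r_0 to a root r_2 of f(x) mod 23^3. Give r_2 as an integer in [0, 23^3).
r_2 = 788 (mod 12167)

Hensel's recurrence: r_{i+1} = r_i − f(r_i)·(f′(r_i))^{-1} mod 23^{i+2}, with f′(x) = 2x. Iterate:
  r_0 = 6 (mod 23)
  r_1 = 259 (mod 529)
  r_2 = 788 (mod 12167)
Final: r_2 = 788, and one checks f(r_2) ≡ 0 mod 23^3.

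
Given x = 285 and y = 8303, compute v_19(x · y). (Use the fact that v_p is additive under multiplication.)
v_19(2366355) = 3

v_p(x) = 1 (factor: 285 = 19^1 · 15); v_p(y) = 2 (factor: 8303 = 19^2 · 23). Additivity: v_p(xy) = v_p(x) + v_p(y) = 1 + 2 = 3. (Direct check: xy = 2366355 = 19^3 · (345).)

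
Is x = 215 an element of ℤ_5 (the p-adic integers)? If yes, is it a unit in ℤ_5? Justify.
x ∈ ℤ_5 but not a unit; v_5(x) = 1 > 0

ℤ_5 = {x ∈ ℚ_5 : v_5(x) ≥ 0} and ℤ_5^× = {x ∈ ℤ_5 : v_5(x) = 0}. Here v_5(215) = v_5(num) − v_5(den) = 1; compare against these criteria.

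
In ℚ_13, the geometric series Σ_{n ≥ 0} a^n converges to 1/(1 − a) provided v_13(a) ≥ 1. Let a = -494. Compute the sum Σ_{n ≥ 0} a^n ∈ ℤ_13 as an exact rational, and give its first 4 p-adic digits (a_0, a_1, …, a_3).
Σ a^n = 1/(1 − a) = 1/495;  first 4 digits = (1, 1, 11, 7)

v_13(a) = 1 ≥ 1, so the series converges in ℤ_13 to 1/(1 − a) = 1/(1 − (-494)) = 1/495. Expand this rational in ℤ_13: compute digits iteratively via d_i = x_i mod 13, x_{i+1} = (x_i − d_i)/13. The first 4 digits are (1, 1, 11, 7).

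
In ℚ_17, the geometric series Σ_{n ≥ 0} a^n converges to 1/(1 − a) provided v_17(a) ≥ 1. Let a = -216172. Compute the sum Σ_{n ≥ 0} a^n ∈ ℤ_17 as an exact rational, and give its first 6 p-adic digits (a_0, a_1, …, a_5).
Σ a^n = 1/(1 − a) = 1/216173;  first 6 digits = (1, 0, 0, 7, 14, 16)

v_17(a) = 3 ≥ 1, so the series converges in ℤ_17 to 1/(1 − a) = 1/(1 − (-216172)) = 1/216173. Expand this rational in ℤ_17: compute digits iteratively via d_i = x_i mod 17, x_{i+1} = (x_i − d_i)/17. The first 6 digits are (1, 0, 0, 7, 14, 16).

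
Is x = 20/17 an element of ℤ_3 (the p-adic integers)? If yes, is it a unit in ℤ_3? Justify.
x ∈ ℤ_3^× (unit); v_3(x) = 0

ℤ_3 = {x ∈ ℚ_3 : v_3(x) ≥ 0} and ℤ_3^× = {x ∈ ℤ_3 : v_3(x) = 0}. Here v_3(20/17) = v_3(num) − v_3(den) = 0; compare against these criteria.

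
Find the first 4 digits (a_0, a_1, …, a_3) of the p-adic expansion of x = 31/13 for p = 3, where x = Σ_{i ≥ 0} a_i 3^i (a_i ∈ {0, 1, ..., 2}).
(a_0, …, a_3) = (1, 0, 2, 1)

v_3(31/13) = 0 (numerator and denominator both coprime to 3), so x ∈ ℤ_3^×. Compute digits iteratively via a_i = x_i mod 3, x_{i+1} = (x_i − a_i)/3, with x_0 = x:
  x_0 = 31/13;  a_0 = 1;  x_1 = (x_0 − 1)/3 = 6/13
  x_1 = 6/13;  a_1 = 0;  x_2 = (x_1 − 0)/3 = 2/13
  x_2 = 2/13;  a_2 = 2;  x_3 = (x_2 − 2)/3 = -8/13
  x_3 = -8/13;  a_3 = 1;  x_4 = (x_3 − 1)/3 = -7/13
Digits: (1, 0, 2, 1).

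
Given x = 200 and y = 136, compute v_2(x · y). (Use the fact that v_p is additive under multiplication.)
v_2(27200) = 6

v_p(x) = 3 (factor: 200 = 2^3 · 25); v_p(y) = 3 (factor: 136 = 2^3 · 17). Additivity: v_p(xy) = v_p(x) + v_p(y) = 3 + 3 = 6. (Direct check: xy = 27200 = 2^6 · (425).)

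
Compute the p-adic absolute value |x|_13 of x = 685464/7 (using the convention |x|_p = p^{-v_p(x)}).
|685464/7|_13 = 1/28561

Step 1 — compute v_13(x) by factoring powers of 13 out of the numerator and denominator: v_13(685464/7) = 4. Step 2 — apply |x|_p = p^{-v_p(x)} = 13^{-4} = 1/28561.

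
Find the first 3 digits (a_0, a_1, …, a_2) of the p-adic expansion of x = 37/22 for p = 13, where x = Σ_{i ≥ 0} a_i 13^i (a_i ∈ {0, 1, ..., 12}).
(a_0, …, a_2) = (7, 12, 2)

v_13(37/22) = 0 (numerator and denominator both coprime to 13), so x ∈ ℤ_13^×. Compute digits iteratively via a_i = x_i mod 13, x_{i+1} = (x_i − a_i)/13, with x_0 = x:
  x_0 = 37/22;  a_0 = 7;  x_1 = (x_0 − 7)/13 = -9/22
  x_1 = -9/22;  a_1 = 12;  x_2 = (x_1 − 12)/13 = -21/22
  x_2 = -21/22;  a_2 = 2;  x_3 = (x_2 − 2)/13 = -5/22
Digits: (7, 12, 2).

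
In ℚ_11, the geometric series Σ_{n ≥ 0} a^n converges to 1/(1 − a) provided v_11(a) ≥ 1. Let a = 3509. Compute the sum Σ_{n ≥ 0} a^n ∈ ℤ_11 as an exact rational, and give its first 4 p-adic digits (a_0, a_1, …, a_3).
Σ a^n = 1/(1 − a) = -1/3508;  first 4 digits = (1, 0, 7, 2)

v_11(a) = 2 ≥ 1, so the series converges in ℤ_11 to 1/(1 − a) = 1/(1 − 3509) = -1/3508. Expand this rational in ℤ_11: compute digits iteratively via d_i = x_i mod 11, x_{i+1} = (x_i − d_i)/11. The first 4 digits are (1, 0, 7, 2).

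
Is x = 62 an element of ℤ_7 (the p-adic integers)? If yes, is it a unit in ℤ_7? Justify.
x ∈ ℤ_7^× (unit); v_7(x) = 0

ℤ_7 = {x ∈ ℚ_7 : v_7(x) ≥ 0} and ℤ_7^× = {x ∈ ℤ_7 : v_7(x) = 0}. Here v_7(62) = v_7(num) − v_7(den) = 0; compare against these criteria.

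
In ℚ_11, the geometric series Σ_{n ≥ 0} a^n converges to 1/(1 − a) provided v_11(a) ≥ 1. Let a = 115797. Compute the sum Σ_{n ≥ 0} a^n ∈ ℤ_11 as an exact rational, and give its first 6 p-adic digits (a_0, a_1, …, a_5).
Σ a^n = 1/(1 − a) = -1/115796;  first 6 digits = (1, 0, 0, 10, 7, 0)

v_11(a) = 3 ≥ 1, so the series converges in ℤ_11 to 1/(1 − a) = 1/(1 − 115797) = -1/115796. Expand this rational in ℤ_11: compute digits iteratively via d_i = x_i mod 11, x_{i+1} = (x_i − d_i)/11. The first 6 digits are (1, 0, 0, 10, 7, 0).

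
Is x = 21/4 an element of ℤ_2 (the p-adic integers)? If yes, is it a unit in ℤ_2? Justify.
x ∉ ℤ_2 (v_2(x) = -2 < 0)

ℤ_2 = {x ∈ ℚ_2 : v_2(x) ≥ 0} and ℤ_2^× = {x ∈ ℤ_2 : v_2(x) = 0}. Here v_2(21/4) = v_2(num) − v_2(den) = -2; compare against these criteria.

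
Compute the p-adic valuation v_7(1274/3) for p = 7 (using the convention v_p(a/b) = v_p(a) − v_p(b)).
v_7(1274/3) = 2

Factor powers of 7 from the numerator and denominator of the reduced fraction: 1274 = 7^2 · 26 and 3 = 7^0 · 3. Apply v_p(a/b) = v_p(a) − v_p(b): v_7(1274/3) = 2 − 0 = 2.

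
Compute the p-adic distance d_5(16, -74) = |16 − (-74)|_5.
d_5(16, -74) = 1/5

Step 1 — x − y = 16 − (-74) = 90. Step 2 — v_5(90) = 1 (factor: 90 = (5^1 · 18); the sign does not affect v_p). Step 3 — |x − y|_5 = 5^{-1} = 1/5.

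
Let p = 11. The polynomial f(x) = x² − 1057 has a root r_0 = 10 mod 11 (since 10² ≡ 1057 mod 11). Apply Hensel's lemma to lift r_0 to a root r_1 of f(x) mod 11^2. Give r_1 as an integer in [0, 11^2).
r_1 = 76 (mod 121)

Hensel's recurrence: r_{i+1} = r_i − f(r_i)·(f′(r_i))^{-1} mod 11^{i+2}, with f′(x) = 2x. Iterate:
  r_0 = 10 (mod 11)
  r_1 = 76 (mod 121)
Final: r_1 = 76, and one checks f(r_1) ≡ 0 mod 11^2.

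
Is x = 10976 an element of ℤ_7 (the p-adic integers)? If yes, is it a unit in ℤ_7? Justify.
x ∈ ℤ_7 but not a unit; v_7(x) = 3 > 0

ℤ_7 = {x ∈ ℚ_7 : v_7(x) ≥ 0} and ℤ_7^× = {x ∈ ℤ_7 : v_7(x) = 0}. Here v_7(10976) = v_7(num) − v_7(den) = 3; compare against these criteria.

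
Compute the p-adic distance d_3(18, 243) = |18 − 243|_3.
d_3(18, 243) = 1/9

Step 1 — x − y = 18 − 243 = -225. Step 2 — v_3(-225) = 2 (factor: -225 = −(3^2 · 25); the sign does not affect v_p). Step 3 — |x − y|_3 = 3^{-2} = 1/9.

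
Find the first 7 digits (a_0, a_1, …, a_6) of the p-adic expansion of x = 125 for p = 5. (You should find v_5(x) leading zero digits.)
(a_0, …, a_6) = (0, 0, 0, 1, 0, 0, 0)

v_5(125) = 3, so a_0 = ... = a_2 = 0. Factor out: x = 5^3 · u with u = 1 a unit in ℤ_5. Expand u iteratively via a_{v+i} = u_i mod 5, u_{i+1} = (u_i − a_{v+i})/5:
  u_0 = 1;  a_3 = 1;  u_1 = (u_0 − 1)/5 = 0
  u_1 = 0;  a_4 = 0;  u_2 = (u_1 − 0)/5 = 0
  u_2 = 0;  a_5 = 0;  u_3 = (u_2 − 0)/5 = 0
  u_3 = 0;  a_6 = 0;  u_4 = (u_3 − 0)/5 = 0
Digits: (0, 0, 0, 1, 0, 0, 0).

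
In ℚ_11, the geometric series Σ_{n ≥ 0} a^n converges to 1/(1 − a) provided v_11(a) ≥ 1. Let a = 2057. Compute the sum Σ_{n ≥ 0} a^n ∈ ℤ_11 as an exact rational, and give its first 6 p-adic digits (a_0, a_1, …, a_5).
Σ a^n = 1/(1 − a) = -1/2056;  first 6 digits = (1, 0, 6, 1, 3, 4)

v_11(a) = 2 ≥ 1, so the series converges in ℤ_11 to 1/(1 − a) = 1/(1 − 2057) = -1/2056. Expand this rational in ℤ_11: compute digits iteratively via d_i = x_i mod 11, x_{i+1} = (x_i − d_i)/11. The first 6 digits are (1, 0, 6, 1, 3, 4).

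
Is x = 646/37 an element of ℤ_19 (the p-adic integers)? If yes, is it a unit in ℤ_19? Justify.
x ∈ ℤ_19 but not a unit; v_19(x) = 1 > 0

ℤ_19 = {x ∈ ℚ_19 : v_19(x) ≥ 0} and ℤ_19^× = {x ∈ ℤ_19 : v_19(x) = 0}. Here v_19(646/37) = v_19(num) − v_19(den) = 1; compare against these criteria.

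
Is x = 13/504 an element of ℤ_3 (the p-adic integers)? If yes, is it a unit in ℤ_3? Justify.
x ∉ ℤ_3 (v_3(x) = -2 < 0)

ℤ_3 = {x ∈ ℚ_3 : v_3(x) ≥ 0} and ℤ_3^× = {x ∈ ℤ_3 : v_3(x) = 0}. Here v_3(13/504) = v_3(num) − v_3(den) = -2; compare against these criteria.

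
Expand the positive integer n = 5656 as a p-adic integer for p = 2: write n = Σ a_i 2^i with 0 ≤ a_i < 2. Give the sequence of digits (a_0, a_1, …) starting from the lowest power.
(a_0, a_1, …) = (0, 0, 0, 1, 1, 0, 0, 0, 0, 1, 1, 0, 1)

Repeated division by 2 gives the digits low-to-high: 5656 = 1·2^3 + 1·2^4 + 1·2^9 + 1·2^10 + 1·2^12. Digit sequence: (0, 0, 0, 1, 1, 0, 0, 0, 0, 1, 1, 0, 1).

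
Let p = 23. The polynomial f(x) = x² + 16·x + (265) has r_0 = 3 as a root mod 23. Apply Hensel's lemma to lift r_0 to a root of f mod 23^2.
r_1 = 325 (mod 529)

Hensel: r_{i+1} = r_i − f(r_i)·(f′(r_i))^{-1} mod 23^{i+2}, f′(x) = 2x + 16. Iterate:
  r_0 = 3 (mod 23)
  r_1 = 325 (mod 529)
Final: r = 325 satisfies f(r) ≡ 0 mod 23^2.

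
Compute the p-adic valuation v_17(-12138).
v_17(-12138) = 2

v_17(n) is the largest exponent k such that 17^k divides n. Factor out: -12138 = -17^2 · 42. (Sign doesn't affect v_p.) So v_17(-12138) = 2.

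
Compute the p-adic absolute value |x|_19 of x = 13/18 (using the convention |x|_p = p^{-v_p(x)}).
|13/18|_19 = 1

Step 1 — compute v_19(x) by factoring powers of 19 out of the numerator and denominator: v_19(13/18) = 0. Step 2 — apply |x|_p = p^{-v_p(x)} = 19^{0} = 1.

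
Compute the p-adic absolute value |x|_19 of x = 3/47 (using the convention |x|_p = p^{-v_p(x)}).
|3/47|_19 = 1

Step 1 — compute v_19(x) by factoring powers of 19 out of the numerator and denominator: v_19(3/47) = 0. Step 2 — apply |x|_p = p^{-v_p(x)} = 19^{0} = 1.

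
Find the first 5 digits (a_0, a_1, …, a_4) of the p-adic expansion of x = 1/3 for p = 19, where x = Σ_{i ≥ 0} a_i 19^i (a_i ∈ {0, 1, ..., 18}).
(a_0, …, a_4) = (13, 12, 12, 12, 12)

v_19(1/3) = 0 (numerator and denominator both coprime to 19), so x ∈ ℤ_19^×. Compute digits iteratively via a_i = x_i mod 19, x_{i+1} = (x_i − a_i)/19, with x_0 = x:
  x_0 = 1/3;  a_0 = 13;  x_1 = (x_0 − 13)/19 = -2/3
  x_1 = -2/3;  a_1 = 12;  x_2 = (x_1 − 12)/19 = -2/3
  x_2 = -2/3;  a_2 = 12;  x_3 = (x_2 − 12)/19 = -2/3
  x_3 = -2/3;  a_3 = 12;  x_4 = (x_3 − 12)/19 = -2/3
  x_4 = -2/3;  a_4 = 12;  x_5 = (x_4 − 12)/19 = -2/3
Digits: (13, 12, 12, 12, 12).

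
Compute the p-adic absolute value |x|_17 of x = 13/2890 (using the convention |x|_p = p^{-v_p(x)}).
|13/2890|_17 = 289

Step 1 — compute v_17(x) by factoring powers of 17 out of the numerator and denominator: v_17(13/2890) = -2. Step 2 — apply |x|_p = p^{-v_p(x)} = 17^{2} = 289.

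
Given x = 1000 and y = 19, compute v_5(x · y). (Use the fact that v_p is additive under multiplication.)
v_5(19000) = 3

v_p(x) = 3 (factor: 1000 = 5^3 · 8); v_p(y) = 0 (factor: 19 = 5^0 · 19). Additivity: v_p(xy) = v_p(x) + v_p(y) = 3 + 0 = 3. (Direct check: xy = 19000 = 5^3 · (152).)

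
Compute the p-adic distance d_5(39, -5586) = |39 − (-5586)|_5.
d_5(39, -5586) = 1/625

Step 1 — x − y = 39 − (-5586) = 5625. Step 2 — v_5(5625) = 4 (factor: 5625 = (5^4 · 9); the sign does not affect v_p). Step 3 — |x − y|_5 = 5^{-4} = 1/625.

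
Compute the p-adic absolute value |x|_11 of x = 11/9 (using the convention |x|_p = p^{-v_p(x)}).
|11/9|_11 = 1/11

Step 1 — compute v_11(x) by factoring powers of 11 out of the numerator and denominator: v_11(11/9) = 1. Step 2 — apply |x|_p = p^{-v_p(x)} = 11^{-1} = 1/11.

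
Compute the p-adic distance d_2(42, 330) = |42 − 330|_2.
d_2(42, 330) = 1/32

Step 1 — x − y = 42 − 330 = -288. Step 2 — v_2(-288) = 5 (factor: -288 = −(2^5 · 9); the sign does not affect v_p). Step 3 — |x − y|_2 = 2^{-5} = 1/32.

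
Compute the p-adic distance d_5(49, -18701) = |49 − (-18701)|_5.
d_5(49, -18701) = 1/3125

Step 1 — x − y = 49 − (-18701) = 18750. Step 2 — v_5(18750) = 5 (factor: 18750 = (5^5 · 6); the sign does not affect v_p). Step 3 — |x − y|_5 = 5^{-5} = 1/3125.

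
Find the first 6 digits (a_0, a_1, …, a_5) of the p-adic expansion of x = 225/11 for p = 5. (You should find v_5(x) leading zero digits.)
(a_0, …, a_5) = (0, 0, 4, 3, 2, 4)

v_5(225/11) = 2, so a_0 = ... = a_1 = 0. Factor out: x = 5^2 · u with u = 9/11 a unit in ℤ_5. Expand u iteratively via a_{v+i} = u_i mod 5, u_{i+1} = (u_i − a_{v+i})/5:
  u_0 = 9/11;  a_2 = 4;  u_1 = (u_0 − 4)/5 = -7/11
  u_1 = -7/11;  a_3 = 3;  u_2 = (u_1 − 3)/5 = -8/11
  u_2 = -8/11;  a_4 = 2;  u_3 = (u_2 − 2)/5 = -6/11
  u_3 = -6/11;  a_5 = 4;  u_4 = (u_3 − 4)/5 = -10/11
Digits: (0, 0, 4, 3, 2, 4).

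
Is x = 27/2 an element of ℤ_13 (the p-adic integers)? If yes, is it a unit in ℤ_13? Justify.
x ∈ ℤ_13^× (unit); v_13(x) = 0

ℤ_13 = {x ∈ ℚ_13 : v_13(x) ≥ 0} and ℤ_13^× = {x ∈ ℤ_13 : v_13(x) = 0}. Here v_13(27/2) = v_13(num) − v_13(den) = 0; compare against these criteria.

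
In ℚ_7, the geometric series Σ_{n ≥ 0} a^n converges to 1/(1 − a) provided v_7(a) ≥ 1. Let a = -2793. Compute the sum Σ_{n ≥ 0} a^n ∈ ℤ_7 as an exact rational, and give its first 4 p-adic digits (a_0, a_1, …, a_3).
Σ a^n = 1/(1 − a) = 1/2794;  first 4 digits = (1, 0, 6, 5)

v_7(a) = 2 ≥ 1, so the series converges in ℤ_7 to 1/(1 − a) = 1/(1 − (-2793)) = 1/2794. Expand this rational in ℤ_7: compute digits iteratively via d_i = x_i mod 7, x_{i+1} = (x_i − d_i)/7. The first 4 digits are (1, 0, 6, 5).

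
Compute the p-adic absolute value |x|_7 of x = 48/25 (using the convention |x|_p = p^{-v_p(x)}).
|48/25|_7 = 1

Step 1 — compute v_7(x) by factoring powers of 7 out of the numerator and denominator: v_7(48/25) = 0. Step 2 — apply |x|_p = p^{-v_p(x)} = 7^{0} = 1.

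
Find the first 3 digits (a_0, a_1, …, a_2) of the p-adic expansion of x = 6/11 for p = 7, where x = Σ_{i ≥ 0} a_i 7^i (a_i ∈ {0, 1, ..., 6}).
(a_0, …, a_2) = (5, 0, 5)

v_7(6/11) = 0 (numerator and denominator both coprime to 7), so x ∈ ℤ_7^×. Compute digits iteratively via a_i = x_i mod 7, x_{i+1} = (x_i − a_i)/7, with x_0 = x:
  x_0 = 6/11;  a_0 = 5;  x_1 = (x_0 − 5)/7 = -7/11
  x_1 = -7/11;  a_1 = 0;  x_2 = (x_1 − 0)/7 = -1/11
  x_2 = -1/11;  a_2 = 5;  x_3 = (x_2 − 5)/7 = -8/11
Digits: (5, 0, 5).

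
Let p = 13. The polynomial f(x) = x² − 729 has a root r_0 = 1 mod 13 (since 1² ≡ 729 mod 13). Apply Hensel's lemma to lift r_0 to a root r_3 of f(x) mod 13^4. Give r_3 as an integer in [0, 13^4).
r_3 = 27 (mod 28561)

Hensel's recurrence: r_{i+1} = r_i − f(r_i)·(f′(r_i))^{-1} mod 13^{i+2}, with f′(x) = 2x. Iterate:
  r_0 = 1 (mod 13)
  r_1 = 27 (mod 169)
  r_2 = 27 (mod 2197)
  r_3 = 27 (mod 28561)
Final: r_3 = 27, and one checks f(r_3) ≡ 0 mod 13^4.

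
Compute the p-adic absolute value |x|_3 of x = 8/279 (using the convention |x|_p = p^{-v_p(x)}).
|8/279|_3 = 9

Step 1 — compute v_3(x) by factoring powers of 3 out of the numerator and denominator: v_3(8/279) = -2. Step 2 — apply |x|_p = p^{-v_p(x)} = 3^{2} = 9.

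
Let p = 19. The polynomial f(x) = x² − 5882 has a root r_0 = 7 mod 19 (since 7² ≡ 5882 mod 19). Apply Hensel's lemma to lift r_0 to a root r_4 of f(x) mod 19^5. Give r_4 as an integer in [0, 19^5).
r_4 = 2140148 (mod 2476099)

Hensel's recurrence: r_{i+1} = r_i − f(r_i)·(f′(r_i))^{-1} mod 19^{i+2}, with f′(x) = 2x. Iterate:
  r_0 = 7 (mod 19)
  r_1 = 140 (mod 361)
  r_2 = 140 (mod 6859)
  r_3 = 55012 (mod 130321)
  r_4 = 2140148 (mod 2476099)
Final: r_4 = 2140148, and one checks f(r_4) ≡ 0 mod 19^5.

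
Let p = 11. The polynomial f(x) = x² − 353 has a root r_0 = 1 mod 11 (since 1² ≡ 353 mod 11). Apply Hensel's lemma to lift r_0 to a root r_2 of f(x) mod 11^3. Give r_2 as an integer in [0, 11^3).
r_2 = 661 (mod 1331)

Hensel's recurrence: r_{i+1} = r_i − f(r_i)·(f′(r_i))^{-1} mod 11^{i+2}, with f′(x) = 2x. Iterate:
  r_0 = 1 (mod 11)
  r_1 = 56 (mod 121)
  r_2 = 661 (mod 1331)
Final: r_2 = 661, and one checks f(r_2) ≡ 0 mod 11^3.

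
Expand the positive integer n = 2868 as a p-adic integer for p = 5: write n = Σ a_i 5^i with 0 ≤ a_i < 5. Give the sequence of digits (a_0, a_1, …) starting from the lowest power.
(a_0, a_1, …) = (3, 3, 4, 2, 4)

Repeated division by 5 gives the digits low-to-high: 2868 = 3 + 3·5^1 + 4·5^2 + 2·5^3 + 4·5^4. Digit sequence: (3, 3, 4, 2, 4).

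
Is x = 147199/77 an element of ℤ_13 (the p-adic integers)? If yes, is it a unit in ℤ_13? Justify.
x ∈ ℤ_13 but not a unit; v_13(x) = 3 > 0

ℤ_13 = {x ∈ ℚ_13 : v_13(x) ≥ 0} and ℤ_13^× = {x ∈ ℤ_13 : v_13(x) = 0}. Here v_13(147199/77) = v_13(num) − v_13(den) = 3; compare against these criteria.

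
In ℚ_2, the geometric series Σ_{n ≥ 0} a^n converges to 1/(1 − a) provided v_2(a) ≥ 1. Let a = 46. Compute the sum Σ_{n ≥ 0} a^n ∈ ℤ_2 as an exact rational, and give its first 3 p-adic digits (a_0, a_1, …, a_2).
Σ a^n = 1/(1 − a) = -1/45;  first 3 digits = (1, 1, 0)

v_2(a) = 1 ≥ 1, so the series converges in ℤ_2 to 1/(1 − a) = 1/(1 − 46) = -1/45. Expand this rational in ℤ_2: compute digits iteratively via d_i = x_i mod 2, x_{i+1} = (x_i − d_i)/2. The first 3 digits are (1, 1, 0).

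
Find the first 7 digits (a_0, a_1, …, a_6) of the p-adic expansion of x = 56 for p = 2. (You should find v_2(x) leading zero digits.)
(a_0, …, a_6) = (0, 0, 0, 1, 1, 1, 0)

v_2(56) = 3, so a_0 = ... = a_2 = 0. Factor out: x = 2^3 · u with u = 7 a unit in ℤ_2. Expand u iteratively via a_{v+i} = u_i mod 2, u_{i+1} = (u_i − a_{v+i})/2:
  u_0 = 7;  a_3 = 1;  u_1 = (u_0 − 1)/2 = 3
  u_1 = 3;  a_4 = 1;  u_2 = (u_1 − 1)/2 = 1
  u_2 = 1;  a_5 = 1;  u_3 = (u_2 − 1)/2 = 0
  u_3 = 0;  a_6 = 0;  u_4 = (u_3 − 0)/2 = 0
Digits: (0, 0, 0, 1, 1, 1, 0).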